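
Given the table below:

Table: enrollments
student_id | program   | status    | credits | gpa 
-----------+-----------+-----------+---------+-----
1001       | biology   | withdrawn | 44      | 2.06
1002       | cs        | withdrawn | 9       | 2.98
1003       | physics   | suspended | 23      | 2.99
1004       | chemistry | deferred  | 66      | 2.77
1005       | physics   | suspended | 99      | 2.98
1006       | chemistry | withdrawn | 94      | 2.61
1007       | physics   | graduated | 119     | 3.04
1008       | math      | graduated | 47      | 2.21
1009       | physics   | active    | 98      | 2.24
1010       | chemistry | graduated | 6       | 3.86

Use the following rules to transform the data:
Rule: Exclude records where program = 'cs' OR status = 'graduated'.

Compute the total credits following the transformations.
424

Step 1: Find records where program = 'cs' OR status = 'graduated'
Step 2: 4 records match, summing to 181
Step 3: Original sum: 605
Step 4: Remaining sum = 605 - 181 = 424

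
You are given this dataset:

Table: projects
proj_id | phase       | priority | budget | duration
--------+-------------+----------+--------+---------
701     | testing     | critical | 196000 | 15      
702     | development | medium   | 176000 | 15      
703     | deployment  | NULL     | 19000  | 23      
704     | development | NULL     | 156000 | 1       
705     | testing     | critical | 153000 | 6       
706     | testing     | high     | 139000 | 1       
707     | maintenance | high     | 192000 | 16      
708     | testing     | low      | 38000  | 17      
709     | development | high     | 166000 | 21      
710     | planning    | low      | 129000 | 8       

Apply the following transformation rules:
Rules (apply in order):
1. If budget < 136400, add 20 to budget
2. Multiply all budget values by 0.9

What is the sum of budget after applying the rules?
1227654.0

Step 1: Apply Rule 1 - Add 20 to records with budget < 136400
  - 3 records affected: 186000 + (3 × 20) = 186060
  - Unaffected records: 1178000
  - Sum after Rule 1: 1364060
Step 2: Apply Rule 2 - Multiply all by 0.9
  - 1364060 × 0.9 = 1227654.0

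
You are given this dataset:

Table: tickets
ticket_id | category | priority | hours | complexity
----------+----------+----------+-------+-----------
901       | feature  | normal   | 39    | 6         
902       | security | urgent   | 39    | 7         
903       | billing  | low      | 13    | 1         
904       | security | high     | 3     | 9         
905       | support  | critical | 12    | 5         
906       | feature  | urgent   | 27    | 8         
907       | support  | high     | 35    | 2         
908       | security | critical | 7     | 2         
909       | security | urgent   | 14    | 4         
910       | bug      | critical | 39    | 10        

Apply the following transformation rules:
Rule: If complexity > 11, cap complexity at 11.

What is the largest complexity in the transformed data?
10

Step 1: Original maximum complexity = 10
Step 2: Check cap of 11 against maximum
Step 3: No records exceed the cap (max 10 <= cap 11), so no capping applies
Step 4: Maximum after transformation = 10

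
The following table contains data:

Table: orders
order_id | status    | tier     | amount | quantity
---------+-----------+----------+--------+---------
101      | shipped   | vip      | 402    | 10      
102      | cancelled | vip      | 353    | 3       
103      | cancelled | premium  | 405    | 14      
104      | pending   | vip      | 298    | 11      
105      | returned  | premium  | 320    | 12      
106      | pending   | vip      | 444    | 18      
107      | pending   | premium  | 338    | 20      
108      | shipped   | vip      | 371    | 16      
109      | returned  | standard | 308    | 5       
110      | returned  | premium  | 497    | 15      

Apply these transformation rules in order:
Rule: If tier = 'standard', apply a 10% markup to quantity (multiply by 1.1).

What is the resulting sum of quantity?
124.5

Step 1: Records with tier = 'standard' have total quantity = 5
Step 2: Apply multiplier: 5 × 1.1 = 5.5
Step 3: Other records total: 119
Step 4: Final sum = 5.5 + 119 = 124.5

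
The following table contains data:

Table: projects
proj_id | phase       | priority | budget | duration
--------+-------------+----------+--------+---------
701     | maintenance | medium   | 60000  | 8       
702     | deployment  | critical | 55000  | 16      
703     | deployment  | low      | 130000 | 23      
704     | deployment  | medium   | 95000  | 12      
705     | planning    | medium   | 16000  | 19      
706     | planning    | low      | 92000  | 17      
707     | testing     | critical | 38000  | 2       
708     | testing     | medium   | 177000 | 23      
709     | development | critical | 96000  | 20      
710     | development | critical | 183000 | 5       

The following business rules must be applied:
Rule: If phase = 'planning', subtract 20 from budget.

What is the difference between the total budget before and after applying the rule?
40

Step 1: Original sum of budget = 942000
Step 2: 2 records have phase = 'planning'
Step 3: Each affected record changes by -20
Step 4: Total change = 2 × -20 = -40
Step 5: New sum = 942000 + -40 = 941960
Step 6: Difference = |941960 - 942000| = 40
        (Sum decreased by 40)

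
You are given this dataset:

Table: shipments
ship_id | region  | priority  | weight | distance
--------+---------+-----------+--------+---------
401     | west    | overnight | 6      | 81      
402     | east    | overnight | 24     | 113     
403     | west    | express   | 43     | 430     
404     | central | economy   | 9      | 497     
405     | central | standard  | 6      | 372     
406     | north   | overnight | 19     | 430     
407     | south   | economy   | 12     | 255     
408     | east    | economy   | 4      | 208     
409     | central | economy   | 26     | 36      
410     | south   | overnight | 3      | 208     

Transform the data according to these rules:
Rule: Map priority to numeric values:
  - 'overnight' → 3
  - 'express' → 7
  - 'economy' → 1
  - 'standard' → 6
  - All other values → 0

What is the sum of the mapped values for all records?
29

Step 1: Apply mapping to each record
Step 2: Count by status:
  'overnight': 4 records × 3 = 12
  'express': 1 records × 7 = 7
  'economy': 4 records × 1 = 4
  'standard': 1 records × 6 = 6
Step 3: Sum all mapped values = 29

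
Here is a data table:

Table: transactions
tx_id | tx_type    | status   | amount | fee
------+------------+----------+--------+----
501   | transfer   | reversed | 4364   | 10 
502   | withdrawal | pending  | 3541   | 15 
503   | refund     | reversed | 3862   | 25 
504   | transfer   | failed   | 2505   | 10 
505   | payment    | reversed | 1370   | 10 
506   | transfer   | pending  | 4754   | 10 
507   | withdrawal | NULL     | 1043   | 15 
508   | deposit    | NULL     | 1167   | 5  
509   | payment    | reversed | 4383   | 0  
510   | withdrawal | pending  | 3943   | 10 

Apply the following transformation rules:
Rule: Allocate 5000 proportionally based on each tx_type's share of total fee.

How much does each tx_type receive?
deposit: 227.27, payment: 454.55, refund: 1136.36, transfer: 1363.64, withdrawal: 1818.18

Step 1: Calculate total fee = 110
Step 2: Calculate each tx_type's proportion:
  deposit: 5/110 = 4.55% → 227.27
  payment: 10/110 = 9.09% → 454.55
  refund: 25/110 = 22.73% → 1136.36
  transfer: 30/110 = 27.27% → 1363.64
  withdrawal: 40/110 = 36.36% → 1818.18
Step 3: Verify: sum of allocations ≈ 5000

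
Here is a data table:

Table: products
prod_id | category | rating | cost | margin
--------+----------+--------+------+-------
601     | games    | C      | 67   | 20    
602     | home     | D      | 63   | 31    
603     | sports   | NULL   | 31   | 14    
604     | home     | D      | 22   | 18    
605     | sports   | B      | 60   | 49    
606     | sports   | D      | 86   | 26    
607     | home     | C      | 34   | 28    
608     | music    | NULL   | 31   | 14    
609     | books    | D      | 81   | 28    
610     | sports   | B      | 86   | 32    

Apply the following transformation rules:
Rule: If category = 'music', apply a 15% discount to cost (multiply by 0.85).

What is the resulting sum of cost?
556.35

Step 1: Records with category = 'music' have total cost = 31
Step 2: Apply multiplier: 31 × 0.85 = 26.35
Step 3: Other records total: 530
Step 4: Final sum = 26.35 + 530 = 556.35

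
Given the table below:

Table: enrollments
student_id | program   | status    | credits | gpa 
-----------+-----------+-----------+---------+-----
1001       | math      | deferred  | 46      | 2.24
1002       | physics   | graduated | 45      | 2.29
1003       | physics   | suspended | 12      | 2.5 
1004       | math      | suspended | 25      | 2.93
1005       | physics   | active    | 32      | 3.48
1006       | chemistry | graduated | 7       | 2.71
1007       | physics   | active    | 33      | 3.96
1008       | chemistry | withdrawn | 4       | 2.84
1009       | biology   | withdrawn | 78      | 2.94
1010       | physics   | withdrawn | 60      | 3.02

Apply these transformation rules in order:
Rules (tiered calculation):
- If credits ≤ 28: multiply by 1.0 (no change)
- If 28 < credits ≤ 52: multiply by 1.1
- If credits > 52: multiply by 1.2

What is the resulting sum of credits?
385.2

Step 1: Tier 1 (credits ≤ 28): 4 records, sum = 48 × 1.0 = 48.0
Step 2: Tier 2 (28 < credits ≤ 52): 4 records, sum = 156 × 1.1 = 171.6
Step 3: Tier 3 (credits > 52): 2 records, sum = 138 × 1.2 = 165.6
Step 4: Final sum = 48.0 + 171.6 + 165.6 = 385.2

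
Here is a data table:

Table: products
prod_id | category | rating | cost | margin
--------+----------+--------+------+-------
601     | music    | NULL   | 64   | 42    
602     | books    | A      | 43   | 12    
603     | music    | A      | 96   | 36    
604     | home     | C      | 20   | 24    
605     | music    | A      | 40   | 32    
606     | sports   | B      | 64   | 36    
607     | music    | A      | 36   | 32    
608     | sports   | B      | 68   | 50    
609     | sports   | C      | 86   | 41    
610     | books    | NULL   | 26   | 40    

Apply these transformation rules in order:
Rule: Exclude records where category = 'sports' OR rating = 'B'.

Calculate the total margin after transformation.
218

Step 1: Find records where category = 'sports' OR rating = 'B'
Step 2: 3 records match, summing to 127
Step 3: Original sum: 345
Step 4: Remaining sum = 345 - 127 = 218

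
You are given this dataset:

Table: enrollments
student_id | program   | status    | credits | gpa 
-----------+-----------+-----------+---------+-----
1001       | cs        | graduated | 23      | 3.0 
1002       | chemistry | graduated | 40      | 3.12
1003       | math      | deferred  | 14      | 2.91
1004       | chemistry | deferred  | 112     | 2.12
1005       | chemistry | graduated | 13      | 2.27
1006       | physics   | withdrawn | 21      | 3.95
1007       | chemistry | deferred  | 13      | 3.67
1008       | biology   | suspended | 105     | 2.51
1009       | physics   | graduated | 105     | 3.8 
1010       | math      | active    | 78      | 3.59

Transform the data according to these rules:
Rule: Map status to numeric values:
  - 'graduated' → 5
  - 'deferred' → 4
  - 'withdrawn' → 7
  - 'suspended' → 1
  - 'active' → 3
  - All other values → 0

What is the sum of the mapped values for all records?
43

Step 1: Apply mapping to each record
Step 2: Count by status:
  'graduated': 4 records × 5 = 20
  'deferred': 3 records × 4 = 12
  'withdrawn': 1 records × 7 = 7
  'suspended': 1 records × 1 = 1
  'active': 1 records × 3 = 3
Step 3: Sum all mapped values = 43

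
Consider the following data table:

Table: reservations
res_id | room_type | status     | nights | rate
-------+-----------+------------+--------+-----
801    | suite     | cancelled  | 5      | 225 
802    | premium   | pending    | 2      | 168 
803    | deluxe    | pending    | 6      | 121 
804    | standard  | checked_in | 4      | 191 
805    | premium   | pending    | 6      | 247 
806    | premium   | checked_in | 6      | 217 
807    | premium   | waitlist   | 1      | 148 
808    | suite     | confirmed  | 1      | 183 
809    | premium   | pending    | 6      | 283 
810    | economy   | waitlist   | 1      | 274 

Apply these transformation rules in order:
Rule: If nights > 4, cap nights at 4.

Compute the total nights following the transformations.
29

Step 1: 5 records have nights > 4
Step 2: These records originally summed to 29
Step 3: After capping: 5 × 4 = 20
Step 4: Unaffected records sum: 9
Step 5: Final sum = 20 + 9 = 29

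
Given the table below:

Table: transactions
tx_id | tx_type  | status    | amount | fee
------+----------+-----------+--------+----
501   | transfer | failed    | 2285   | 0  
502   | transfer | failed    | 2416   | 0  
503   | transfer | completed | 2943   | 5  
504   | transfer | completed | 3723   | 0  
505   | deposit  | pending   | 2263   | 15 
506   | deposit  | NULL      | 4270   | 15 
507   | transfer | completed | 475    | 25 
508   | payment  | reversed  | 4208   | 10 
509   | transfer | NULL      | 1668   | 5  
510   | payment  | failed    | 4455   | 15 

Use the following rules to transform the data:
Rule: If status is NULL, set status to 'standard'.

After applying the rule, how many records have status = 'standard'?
2

Step 1: Count records where status IS NULL
Step 2: Found 2 records with NULL status
Step 3: These records will have status set to 'standard'
Step 4: Records already having status = 'standard': 0
Step 5: Answer: 2 + 0 = 2 records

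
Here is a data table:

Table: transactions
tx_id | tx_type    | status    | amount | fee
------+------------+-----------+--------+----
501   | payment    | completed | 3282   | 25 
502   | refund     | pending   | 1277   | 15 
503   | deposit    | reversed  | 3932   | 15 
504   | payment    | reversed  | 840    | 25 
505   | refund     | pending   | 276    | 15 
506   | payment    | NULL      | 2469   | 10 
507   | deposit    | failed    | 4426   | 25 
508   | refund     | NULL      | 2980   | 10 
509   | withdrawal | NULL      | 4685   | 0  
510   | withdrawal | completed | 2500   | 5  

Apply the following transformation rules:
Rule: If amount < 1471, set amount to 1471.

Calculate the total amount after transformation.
28687

Step 1: 3 records have amount < 1471
Step 2: These records originally summed to 2393
Step 3: After setting to minimum: 3 × 1471 = 4413
Step 4: Unaffected records sum: 24274
Step 5: Final sum = 4413 + 24274 = 28687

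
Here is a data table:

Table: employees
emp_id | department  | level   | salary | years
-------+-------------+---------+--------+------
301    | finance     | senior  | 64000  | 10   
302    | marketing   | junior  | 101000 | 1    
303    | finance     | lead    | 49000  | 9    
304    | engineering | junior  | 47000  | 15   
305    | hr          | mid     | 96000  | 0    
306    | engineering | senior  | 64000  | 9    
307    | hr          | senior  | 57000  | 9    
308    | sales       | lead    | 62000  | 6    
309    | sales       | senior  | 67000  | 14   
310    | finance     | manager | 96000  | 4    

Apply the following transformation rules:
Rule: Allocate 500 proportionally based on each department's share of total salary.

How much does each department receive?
engineering: 78.95, finance: 148.65, hr: 108.82, marketing: 71.83, sales: 91.75

Step 1: Calculate total salary = 703000
Step 2: Calculate each department's proportion:
  engineering: 111000/703000 = 15.79% → 78.95
  finance: 209000/703000 = 29.73% → 148.65
  hr: 153000/703000 = 21.76% → 108.82
  marketing: 101000/703000 = 14.37% → 71.83
  sales: 129000/703000 = 18.35% → 91.75
Step 3: Verify: sum of allocations ≈ 500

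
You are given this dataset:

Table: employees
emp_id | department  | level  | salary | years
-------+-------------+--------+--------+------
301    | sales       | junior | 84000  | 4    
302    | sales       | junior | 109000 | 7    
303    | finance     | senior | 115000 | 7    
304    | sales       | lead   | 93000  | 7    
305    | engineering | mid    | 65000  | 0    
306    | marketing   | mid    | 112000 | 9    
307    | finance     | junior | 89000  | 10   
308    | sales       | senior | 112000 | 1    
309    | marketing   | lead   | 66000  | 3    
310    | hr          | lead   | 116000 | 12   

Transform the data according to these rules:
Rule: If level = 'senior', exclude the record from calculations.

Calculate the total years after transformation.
52

Step 1: Identify records where level = 'senior'
Step 2: The excluded records sum to 8
Step 3: Original total years = 60
Step 4: Remaining total = 60 - 8 = 52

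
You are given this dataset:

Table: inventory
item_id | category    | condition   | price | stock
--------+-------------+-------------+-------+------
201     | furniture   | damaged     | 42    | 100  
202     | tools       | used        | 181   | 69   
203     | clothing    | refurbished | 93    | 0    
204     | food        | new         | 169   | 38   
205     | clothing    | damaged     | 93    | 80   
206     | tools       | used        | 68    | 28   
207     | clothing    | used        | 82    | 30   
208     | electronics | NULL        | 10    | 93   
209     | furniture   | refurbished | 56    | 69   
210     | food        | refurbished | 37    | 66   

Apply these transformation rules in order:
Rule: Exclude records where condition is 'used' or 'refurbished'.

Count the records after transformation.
4

Step 1: Count records to exclude
  - 3 (used) + 3 (refurbished) = 6 records
Step 2: Total records: 10
Step 3: Remaining = 10 - 6 = 4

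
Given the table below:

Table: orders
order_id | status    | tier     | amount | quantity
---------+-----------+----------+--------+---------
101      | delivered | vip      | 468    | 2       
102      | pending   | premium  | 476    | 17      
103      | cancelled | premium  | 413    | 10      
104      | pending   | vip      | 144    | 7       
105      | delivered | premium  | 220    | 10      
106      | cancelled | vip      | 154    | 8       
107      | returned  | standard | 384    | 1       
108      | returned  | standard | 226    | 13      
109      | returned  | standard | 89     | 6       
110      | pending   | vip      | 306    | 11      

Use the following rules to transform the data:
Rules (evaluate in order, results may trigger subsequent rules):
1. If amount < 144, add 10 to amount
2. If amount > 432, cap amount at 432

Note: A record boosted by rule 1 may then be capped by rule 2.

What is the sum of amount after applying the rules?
2810

Step 1: Apply rule 1 to records with amount < 144
  - 1 records get bonus of 10
  - Of these, 0 records then exceed 432 and get capped
Step 2: Apply rule 2 to records with amount > 432
  - 2 records (original) are capped
Step 3: Calculate final sum = 2810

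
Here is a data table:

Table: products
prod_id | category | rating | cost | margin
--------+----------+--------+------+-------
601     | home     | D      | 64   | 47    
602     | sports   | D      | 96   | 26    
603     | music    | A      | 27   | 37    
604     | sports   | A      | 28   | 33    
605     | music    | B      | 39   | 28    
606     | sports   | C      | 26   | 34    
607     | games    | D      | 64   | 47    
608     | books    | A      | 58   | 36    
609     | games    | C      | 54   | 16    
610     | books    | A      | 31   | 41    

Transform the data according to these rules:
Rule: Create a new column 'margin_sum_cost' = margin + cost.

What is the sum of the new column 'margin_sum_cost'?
832

Step 1: For each record, compute margin + cost
Example calculations:
  47 + 64 = 111
  26 + 96 = 122
  37 + 27 = 64
  ...
Step 2: Sum all derived values
Step 3: Total = 832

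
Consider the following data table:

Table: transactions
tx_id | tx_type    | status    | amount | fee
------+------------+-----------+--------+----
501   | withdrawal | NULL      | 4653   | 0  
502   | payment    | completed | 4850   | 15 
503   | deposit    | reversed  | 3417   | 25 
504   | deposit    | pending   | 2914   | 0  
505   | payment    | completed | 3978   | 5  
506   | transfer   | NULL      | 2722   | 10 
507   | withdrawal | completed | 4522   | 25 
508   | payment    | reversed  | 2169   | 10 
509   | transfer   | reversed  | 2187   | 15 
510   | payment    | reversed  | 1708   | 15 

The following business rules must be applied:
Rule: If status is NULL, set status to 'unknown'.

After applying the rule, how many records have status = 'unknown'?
2

Step 1: Count records where status IS NULL
Step 2: Found 2 records with NULL status
Step 3: These records will have status set to 'unknown'
Step 4: Records already having status = 'unknown': 0
Step 5: Answer: 2 + 0 = 2 records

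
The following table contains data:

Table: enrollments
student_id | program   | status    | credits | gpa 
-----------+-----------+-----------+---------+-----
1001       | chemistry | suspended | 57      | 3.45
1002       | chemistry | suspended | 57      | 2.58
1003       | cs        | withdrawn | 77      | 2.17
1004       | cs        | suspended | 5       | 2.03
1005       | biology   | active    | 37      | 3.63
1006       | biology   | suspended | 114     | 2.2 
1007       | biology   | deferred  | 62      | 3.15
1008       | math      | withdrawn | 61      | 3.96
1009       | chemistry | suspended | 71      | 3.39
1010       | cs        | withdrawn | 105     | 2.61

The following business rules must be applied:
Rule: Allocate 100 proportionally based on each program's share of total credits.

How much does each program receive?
biology: 32.97, chemistry: 28.64, cs: 28.95, math: 9.44

Step 1: Calculate total credits = 646
Step 2: Calculate each program's proportion:
  biology: 213/646 = 32.97% → 32.97
  chemistry: 185/646 = 28.64% → 28.64
  cs: 187/646 = 28.95% → 28.95
  math: 61/646 = 9.44% → 9.44
Step 3: Verify: sum of allocations ≈ 100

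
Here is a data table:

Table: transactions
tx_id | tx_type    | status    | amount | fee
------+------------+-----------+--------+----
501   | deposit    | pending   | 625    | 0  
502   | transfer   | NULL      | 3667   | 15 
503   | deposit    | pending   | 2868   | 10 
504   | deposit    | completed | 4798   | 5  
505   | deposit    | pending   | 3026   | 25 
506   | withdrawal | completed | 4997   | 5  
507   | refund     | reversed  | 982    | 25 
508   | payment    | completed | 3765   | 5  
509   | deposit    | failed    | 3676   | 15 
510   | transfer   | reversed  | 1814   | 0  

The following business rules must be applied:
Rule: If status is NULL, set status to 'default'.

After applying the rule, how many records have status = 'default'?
1

Step 1: Count records where status IS NULL
Step 2: Found 1 records with NULL status
Step 3: These records will have status set to 'default'
Step 4: Records already having status = 'default': 0
Step 5: Answer: 1 + 0 = 1 records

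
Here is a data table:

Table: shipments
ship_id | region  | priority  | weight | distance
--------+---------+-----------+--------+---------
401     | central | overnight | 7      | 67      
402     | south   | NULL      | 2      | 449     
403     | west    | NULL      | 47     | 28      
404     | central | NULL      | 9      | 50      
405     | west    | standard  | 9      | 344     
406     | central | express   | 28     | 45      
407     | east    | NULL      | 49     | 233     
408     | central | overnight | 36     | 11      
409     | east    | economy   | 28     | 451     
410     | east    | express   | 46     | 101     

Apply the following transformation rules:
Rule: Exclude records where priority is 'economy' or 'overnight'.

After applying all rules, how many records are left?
7

Step 1: Count records to exclude
  - 1 (economy) + 2 (overnight) = 3 records
Step 2: Total records: 10
Step 3: Remaining = 10 - 3 = 7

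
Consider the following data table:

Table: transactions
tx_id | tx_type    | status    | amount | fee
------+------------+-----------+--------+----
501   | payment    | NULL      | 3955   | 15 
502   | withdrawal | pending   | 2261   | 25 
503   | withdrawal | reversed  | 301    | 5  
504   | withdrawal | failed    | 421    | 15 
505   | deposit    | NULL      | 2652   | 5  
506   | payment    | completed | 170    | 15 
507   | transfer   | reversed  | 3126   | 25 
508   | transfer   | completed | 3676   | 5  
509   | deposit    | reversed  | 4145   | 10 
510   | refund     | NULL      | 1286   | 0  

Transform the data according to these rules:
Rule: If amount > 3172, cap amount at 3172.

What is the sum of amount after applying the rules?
19733

Step 1: 3 records have amount > 3172
Step 2: These records originally summed to 11776
Step 3: After capping: 3 × 3172 = 9516
Step 4: Unaffected records sum: 10217
Step 5: Final sum = 9516 + 10217 = 19733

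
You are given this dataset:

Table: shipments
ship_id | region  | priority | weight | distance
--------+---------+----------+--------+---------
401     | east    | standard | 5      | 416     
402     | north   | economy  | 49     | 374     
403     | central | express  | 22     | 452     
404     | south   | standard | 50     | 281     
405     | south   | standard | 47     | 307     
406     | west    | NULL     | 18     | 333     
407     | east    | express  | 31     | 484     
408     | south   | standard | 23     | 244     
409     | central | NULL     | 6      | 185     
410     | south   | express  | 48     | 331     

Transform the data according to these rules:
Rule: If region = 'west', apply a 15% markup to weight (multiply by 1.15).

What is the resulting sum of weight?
301.7

Step 1: Records with region = 'west' have total weight = 18
Step 2: Apply multiplier: 18 × 1.15 = 20.7
Step 3: Other records total: 281
Step 4: Final sum = 20.7 + 281 = 301.7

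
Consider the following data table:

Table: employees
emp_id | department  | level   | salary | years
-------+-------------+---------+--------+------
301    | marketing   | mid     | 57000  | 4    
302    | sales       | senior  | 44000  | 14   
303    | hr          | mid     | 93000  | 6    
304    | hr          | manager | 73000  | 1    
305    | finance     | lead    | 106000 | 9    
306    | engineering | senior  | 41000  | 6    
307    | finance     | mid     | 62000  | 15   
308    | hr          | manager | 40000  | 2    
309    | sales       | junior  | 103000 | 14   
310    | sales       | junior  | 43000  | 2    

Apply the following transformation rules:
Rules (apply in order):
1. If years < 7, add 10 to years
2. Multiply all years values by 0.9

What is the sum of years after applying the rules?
119.7

Step 1: Apply Rule 1 - Add 10 to records with years < 7
  - 6 records affected: 21 + (6 × 10) = 81
  - Unaffected records: 52
  - Sum after Rule 1: 133
Step 2: Apply Rule 2 - Multiply all by 0.9
  - 133 × 0.9 = 119.7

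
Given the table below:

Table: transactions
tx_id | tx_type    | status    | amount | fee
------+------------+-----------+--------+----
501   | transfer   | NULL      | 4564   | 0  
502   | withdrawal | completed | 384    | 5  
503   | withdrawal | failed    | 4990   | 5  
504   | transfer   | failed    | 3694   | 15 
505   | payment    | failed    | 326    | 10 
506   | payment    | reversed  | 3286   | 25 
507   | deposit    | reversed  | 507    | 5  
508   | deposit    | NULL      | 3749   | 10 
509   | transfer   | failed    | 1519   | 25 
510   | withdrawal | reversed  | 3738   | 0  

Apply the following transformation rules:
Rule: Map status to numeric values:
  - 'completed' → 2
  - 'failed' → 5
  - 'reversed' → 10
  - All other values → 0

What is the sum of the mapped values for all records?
52

Step 1: Apply mapping to each record
Step 2: Count by status:
  'completed': 1 records × 2 = 2
  'failed': 4 records × 5 = 20
  'reversed': 3 records × 10 = 30
Step 3: Sum all mapped values = 52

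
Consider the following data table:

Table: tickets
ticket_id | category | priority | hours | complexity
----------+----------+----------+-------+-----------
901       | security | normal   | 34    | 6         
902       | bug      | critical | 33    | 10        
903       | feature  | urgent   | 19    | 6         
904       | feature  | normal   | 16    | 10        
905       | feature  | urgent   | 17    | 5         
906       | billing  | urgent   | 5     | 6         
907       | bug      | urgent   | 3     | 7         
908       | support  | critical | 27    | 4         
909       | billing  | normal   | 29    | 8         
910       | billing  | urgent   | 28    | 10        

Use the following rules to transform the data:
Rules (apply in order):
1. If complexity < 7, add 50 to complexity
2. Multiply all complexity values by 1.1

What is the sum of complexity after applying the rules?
354.2

Step 1: Apply Rule 1 - Add 50 to records with complexity < 7
  - 5 records affected: 27 + (5 × 50) = 277
  - Unaffected records: 45
  - Sum after Rule 1: 322
Step 2: Apply Rule 2 - Multiply all by 1.1
  - 322 × 1.1 = 354.2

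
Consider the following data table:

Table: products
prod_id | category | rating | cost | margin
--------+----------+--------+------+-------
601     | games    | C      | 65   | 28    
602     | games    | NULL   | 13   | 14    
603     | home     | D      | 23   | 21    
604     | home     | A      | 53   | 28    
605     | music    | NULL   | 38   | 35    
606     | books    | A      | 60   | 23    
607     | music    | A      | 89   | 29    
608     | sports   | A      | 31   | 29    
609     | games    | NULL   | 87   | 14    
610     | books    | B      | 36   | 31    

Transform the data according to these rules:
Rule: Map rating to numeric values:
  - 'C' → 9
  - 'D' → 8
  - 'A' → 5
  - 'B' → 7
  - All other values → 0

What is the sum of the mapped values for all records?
44

Step 1: Apply mapping to each record
Step 2: Count by status:
  'C': 1 records × 9 = 9
  'D': 1 records × 8 = 8
  'A': 4 records × 5 = 20
  'B': 1 records × 7 = 7
Step 3: Sum all mapped values = 44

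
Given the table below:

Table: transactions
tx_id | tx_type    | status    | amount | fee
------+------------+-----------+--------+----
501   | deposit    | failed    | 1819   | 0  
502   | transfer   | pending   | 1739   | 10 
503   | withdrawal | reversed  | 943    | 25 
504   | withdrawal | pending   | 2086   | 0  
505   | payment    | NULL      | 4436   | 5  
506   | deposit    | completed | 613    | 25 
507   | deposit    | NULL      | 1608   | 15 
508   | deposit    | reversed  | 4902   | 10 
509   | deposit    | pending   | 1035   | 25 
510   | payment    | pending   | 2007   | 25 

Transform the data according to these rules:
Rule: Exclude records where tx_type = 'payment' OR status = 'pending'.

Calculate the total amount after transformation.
9885

Step 1: Find records where tx_type = 'payment' OR status = 'pending'
Step 2: 5 records match, summing to 11303
Step 3: Original sum: 21188
Step 4: Remaining sum = 21188 - 11303 = 9885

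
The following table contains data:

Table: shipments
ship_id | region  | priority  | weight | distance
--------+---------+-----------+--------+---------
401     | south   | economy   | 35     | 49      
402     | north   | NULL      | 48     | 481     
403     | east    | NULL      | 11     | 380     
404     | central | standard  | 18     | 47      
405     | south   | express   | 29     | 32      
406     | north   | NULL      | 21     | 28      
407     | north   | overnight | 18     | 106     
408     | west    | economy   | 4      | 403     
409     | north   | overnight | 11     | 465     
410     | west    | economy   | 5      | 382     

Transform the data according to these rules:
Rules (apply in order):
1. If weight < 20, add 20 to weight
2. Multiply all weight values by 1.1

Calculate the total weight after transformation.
352.0

Step 1: Apply Rule 1 - Add 20 to records with weight < 20
  - 6 records affected: 67 + (6 × 20) = 187
  - Unaffected records: 133
  - Sum after Rule 1: 320
Step 2: Apply Rule 2 - Multiply all by 1.1
  - 320 × 1.1 = 352.0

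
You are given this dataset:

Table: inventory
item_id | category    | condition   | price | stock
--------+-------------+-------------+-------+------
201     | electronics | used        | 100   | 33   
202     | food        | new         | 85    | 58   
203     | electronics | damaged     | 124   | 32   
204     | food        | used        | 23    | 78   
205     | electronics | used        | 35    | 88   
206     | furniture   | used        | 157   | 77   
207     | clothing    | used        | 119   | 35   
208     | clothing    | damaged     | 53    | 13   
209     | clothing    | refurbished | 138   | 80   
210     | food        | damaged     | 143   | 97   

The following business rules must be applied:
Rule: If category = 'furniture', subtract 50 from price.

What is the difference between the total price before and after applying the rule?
50

Step 1: Original sum of price = 977
Step 2: 1 records have category = 'furniture'
Step 3: Each affected record changes by -50
Step 4: Total change = 1 × -50 = -50
Step 5: New sum = 977 + -50 = 927
Step 6: Difference = |927 - 977| = 50
        (Sum decreased by 50)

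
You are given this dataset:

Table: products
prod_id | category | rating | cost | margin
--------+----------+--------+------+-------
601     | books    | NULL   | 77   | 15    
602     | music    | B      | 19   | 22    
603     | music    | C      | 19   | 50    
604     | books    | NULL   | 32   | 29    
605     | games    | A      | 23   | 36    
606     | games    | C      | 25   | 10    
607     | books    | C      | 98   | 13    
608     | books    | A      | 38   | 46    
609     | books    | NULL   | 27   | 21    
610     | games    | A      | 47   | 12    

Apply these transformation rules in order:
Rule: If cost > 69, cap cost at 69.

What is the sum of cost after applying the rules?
368

Step 1: 2 records have cost > 69
Step 2: These records originally summed to 175
Step 3: After capping: 2 × 69 = 138
Step 4: Unaffected records sum: 230
Step 5: Final sum = 138 + 230 = 368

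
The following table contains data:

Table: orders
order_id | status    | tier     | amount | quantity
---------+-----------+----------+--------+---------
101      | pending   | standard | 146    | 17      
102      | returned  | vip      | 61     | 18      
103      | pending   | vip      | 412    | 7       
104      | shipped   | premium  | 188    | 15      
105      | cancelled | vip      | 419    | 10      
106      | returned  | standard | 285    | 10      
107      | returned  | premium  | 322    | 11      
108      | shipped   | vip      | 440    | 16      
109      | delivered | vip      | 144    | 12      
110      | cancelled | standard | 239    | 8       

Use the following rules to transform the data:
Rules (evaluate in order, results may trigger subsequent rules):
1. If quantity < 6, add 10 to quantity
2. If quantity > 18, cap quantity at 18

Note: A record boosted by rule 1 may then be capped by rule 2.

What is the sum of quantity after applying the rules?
124

Step 1: Apply rule 1 to records with quantity < 6
  - 0 records get bonus of 10
  - Of these, 0 records then exceed 18 and get capped
Step 2: Apply rule 2 to records with quantity > 18
  - 0 records (original) are capped
Step 3: Calculate final sum = 124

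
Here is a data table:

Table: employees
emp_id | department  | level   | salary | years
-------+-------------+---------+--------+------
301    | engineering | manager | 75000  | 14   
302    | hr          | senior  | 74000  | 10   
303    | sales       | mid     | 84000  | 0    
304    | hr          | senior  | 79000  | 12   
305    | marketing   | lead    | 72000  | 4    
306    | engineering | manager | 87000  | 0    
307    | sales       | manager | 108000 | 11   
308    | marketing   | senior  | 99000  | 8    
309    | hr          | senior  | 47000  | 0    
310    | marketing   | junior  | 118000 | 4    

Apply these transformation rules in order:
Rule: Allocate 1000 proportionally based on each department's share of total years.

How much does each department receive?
engineering: 222.22, hr: 349.21, marketing: 253.97, sales: 174.6

Step 1: Calculate total years = 63
Step 2: Calculate each department's proportion:
  engineering: 14/63 = 22.22% → 222.22
  hr: 22/63 = 34.92% → 349.21
  marketing: 16/63 = 25.40% → 253.97
  sales: 11/63 = 17.46% → 174.6
Step 3: Verify: sum of allocations ≈ 1000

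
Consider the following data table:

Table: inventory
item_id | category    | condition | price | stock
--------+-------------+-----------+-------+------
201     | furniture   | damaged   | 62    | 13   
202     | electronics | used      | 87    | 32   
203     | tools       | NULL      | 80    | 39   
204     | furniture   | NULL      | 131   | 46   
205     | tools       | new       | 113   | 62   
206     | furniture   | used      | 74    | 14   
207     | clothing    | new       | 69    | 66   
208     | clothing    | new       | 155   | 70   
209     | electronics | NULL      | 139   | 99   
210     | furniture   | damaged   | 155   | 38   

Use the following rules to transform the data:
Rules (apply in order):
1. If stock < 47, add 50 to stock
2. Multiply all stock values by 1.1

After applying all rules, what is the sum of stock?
856.9

Step 1: Apply Rule 1 - Add 50 to records with stock < 47
  - 6 records affected: 182 + (6 × 50) = 482
  - Unaffected records: 297
  - Sum after Rule 1: 779
Step 2: Apply Rule 2 - Multiply all by 1.1
  - 779 × 1.1 = 856.9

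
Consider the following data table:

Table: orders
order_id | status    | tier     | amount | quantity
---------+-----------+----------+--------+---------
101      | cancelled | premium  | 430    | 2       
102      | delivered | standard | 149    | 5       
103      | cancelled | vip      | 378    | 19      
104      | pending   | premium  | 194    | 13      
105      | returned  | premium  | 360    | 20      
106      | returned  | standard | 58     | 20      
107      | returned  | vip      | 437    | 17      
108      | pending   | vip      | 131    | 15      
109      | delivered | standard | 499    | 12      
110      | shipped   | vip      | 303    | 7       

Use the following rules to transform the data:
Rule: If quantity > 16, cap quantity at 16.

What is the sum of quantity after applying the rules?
118

Step 1: 4 records have quantity > 16
Step 2: These records originally summed to 76
Step 3: After capping: 4 × 16 = 64
Step 4: Unaffected records sum: 54
Step 5: Final sum = 64 + 54 = 118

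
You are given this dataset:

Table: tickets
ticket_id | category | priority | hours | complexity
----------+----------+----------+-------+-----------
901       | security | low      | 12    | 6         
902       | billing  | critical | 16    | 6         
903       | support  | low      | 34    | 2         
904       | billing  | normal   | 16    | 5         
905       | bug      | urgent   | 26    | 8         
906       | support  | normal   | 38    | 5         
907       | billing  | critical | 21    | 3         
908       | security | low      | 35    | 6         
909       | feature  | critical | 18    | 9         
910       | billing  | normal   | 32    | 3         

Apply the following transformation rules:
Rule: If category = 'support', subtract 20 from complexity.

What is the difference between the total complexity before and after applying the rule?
40

Step 1: Original sum of complexity = 53
Step 2: 2 records have category = 'support'
Step 3: Each affected record changes by -20
Step 4: Total change = 2 × -20 = -40
Step 5: New sum = 53 + -40 = 13
Step 6: Difference = |13 - 53| = 40
        (Sum decreased by 40)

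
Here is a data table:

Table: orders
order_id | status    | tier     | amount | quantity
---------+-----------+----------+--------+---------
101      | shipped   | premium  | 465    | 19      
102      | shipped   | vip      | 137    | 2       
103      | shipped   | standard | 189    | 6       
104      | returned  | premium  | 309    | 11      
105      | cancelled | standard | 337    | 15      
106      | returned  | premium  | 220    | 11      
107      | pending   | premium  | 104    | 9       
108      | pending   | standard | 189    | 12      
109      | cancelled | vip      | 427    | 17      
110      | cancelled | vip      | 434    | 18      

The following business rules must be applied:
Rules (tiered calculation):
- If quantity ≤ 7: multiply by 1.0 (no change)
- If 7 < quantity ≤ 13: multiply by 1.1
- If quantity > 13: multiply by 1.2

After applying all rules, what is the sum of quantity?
138.1

Step 1: Tier 1 (quantity ≤ 7): 2 records, sum = 8 × 1.0 = 8.0
Step 2: Tier 2 (7 < quantity ≤ 13): 4 records, sum = 43 × 1.1 = 47.3
Step 3: Tier 3 (quantity > 13): 4 records, sum = 69 × 1.2 = 82.8
Step 4: Final sum = 8.0 + 47.3 + 82.8 = 138.1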